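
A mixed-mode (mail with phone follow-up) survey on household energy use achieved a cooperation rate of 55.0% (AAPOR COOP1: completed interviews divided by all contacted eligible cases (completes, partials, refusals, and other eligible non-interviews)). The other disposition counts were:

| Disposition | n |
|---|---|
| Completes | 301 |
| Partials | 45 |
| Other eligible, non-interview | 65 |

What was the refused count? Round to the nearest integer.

136

COOP1 = 301 / D = 0.550
D = 301 / 0.550 = 547.3
Other denominator terms total 411
refused = 547.3 − 411 ≈ 136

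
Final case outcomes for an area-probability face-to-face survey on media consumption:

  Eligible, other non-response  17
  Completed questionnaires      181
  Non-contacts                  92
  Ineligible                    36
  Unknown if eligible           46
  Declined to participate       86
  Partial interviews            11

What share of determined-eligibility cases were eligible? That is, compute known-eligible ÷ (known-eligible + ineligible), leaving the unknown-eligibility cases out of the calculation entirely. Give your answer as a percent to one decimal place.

91.5%

Eligible (known) → 181 + 11 + 86 + 92 + 17 = 387
e = 387 / (387 + 36) = 387 / 423 = 0.9149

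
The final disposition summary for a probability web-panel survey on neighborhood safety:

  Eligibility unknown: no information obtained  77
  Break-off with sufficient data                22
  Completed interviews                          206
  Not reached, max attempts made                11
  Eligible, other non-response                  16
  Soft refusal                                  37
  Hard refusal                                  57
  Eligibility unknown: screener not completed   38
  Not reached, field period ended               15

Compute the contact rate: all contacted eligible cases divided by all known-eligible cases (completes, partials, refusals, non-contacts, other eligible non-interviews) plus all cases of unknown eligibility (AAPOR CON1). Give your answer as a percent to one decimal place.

Refused = 57 + 37 = 94
Never reached = 15 + 11 = 26
Undetermined eligibility = 38 + 77 = 115
Numerator = 206 + 22 + 94 + 16 = 338
Denom = 206 + 22 + 94 + 26 + 16 + 115 = 479
CON1 = 338 / 479 = 0.7056

70.6%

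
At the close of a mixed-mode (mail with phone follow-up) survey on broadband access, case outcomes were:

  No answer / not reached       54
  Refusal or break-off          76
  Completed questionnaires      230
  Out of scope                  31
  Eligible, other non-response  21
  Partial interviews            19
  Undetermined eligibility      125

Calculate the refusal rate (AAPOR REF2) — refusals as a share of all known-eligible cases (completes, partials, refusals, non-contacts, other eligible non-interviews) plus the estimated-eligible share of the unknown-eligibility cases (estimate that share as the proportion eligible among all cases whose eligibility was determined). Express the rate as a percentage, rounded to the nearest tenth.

14.7%

Top: 76
Eligible (known): 230 + 19 + 76 + 54 + 21 = 400
e = 400 / (400 + 31) = 400 / 431 = 0.9281
Eligible share of unknowns: 0.9281 × 125 = 116.01
Base: 400 + 116.01 = 516.01
REF2 = 76 / 516.01 = 0.1473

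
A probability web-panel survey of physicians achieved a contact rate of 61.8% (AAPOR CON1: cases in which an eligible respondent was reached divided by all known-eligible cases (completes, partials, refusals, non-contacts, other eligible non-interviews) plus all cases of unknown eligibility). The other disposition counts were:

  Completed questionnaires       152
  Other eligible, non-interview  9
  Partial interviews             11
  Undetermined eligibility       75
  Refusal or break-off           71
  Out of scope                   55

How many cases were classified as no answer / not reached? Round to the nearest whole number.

75

Top → 152 + 11 + 71 + 9 = 243
CON1 = 243 / D = 0.618
D = 243 / 0.618 = 393.2
Other denominator terms total 318
no answer / not reached = 393.2 − 318 ≈ 75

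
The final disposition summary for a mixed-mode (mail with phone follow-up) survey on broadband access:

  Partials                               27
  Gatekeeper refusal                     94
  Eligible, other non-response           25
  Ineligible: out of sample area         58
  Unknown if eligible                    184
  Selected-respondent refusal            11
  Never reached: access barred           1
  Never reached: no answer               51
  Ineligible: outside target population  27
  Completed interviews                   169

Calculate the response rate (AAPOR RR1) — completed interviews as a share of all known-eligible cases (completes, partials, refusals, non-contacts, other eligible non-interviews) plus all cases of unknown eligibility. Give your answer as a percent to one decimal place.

30.1%

Refused = 94 + 11 = 105
Never reached = 51 + 1 = 52
Ineligible = 27 + 58 = 85
Top = 169
Denom = 169 + 27 + 105 + 52 + 25 + 184 = 562
RR1 = 169 / 562 = 0.3007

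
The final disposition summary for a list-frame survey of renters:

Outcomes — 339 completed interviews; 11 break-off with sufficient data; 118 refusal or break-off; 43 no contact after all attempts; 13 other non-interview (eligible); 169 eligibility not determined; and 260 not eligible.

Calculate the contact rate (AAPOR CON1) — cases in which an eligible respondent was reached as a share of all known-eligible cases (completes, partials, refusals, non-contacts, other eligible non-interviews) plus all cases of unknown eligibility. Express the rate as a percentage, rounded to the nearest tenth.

69.4%

Num = 339 + 11 + 118 + 13 = 481
Base = 339 + 11 + 118 + 43 + 13 + 169 = 693
CON1 = 481 / 693 = 0.6941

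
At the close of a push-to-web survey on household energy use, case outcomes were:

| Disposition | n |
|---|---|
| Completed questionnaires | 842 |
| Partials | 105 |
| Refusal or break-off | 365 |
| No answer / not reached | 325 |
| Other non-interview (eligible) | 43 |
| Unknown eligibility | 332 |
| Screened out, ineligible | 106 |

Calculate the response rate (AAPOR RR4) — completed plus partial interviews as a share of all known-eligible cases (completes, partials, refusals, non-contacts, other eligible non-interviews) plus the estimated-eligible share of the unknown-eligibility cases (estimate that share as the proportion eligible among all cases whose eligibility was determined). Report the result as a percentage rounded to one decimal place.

Numerator = 842 + 105 = 947
Known eligible = 842 + 105 + 365 + 325 + 43 = 1680
e = 1680 / (1680 + 106) = 1680 / 1786 = 0.9406
Estimated eligible among unknowns = 0.9406 × 332 = 312.28
Denom = 1680 + 312.28 = 1992.28
RR4 = 947 / 1992.28 = 0.4753

47.5%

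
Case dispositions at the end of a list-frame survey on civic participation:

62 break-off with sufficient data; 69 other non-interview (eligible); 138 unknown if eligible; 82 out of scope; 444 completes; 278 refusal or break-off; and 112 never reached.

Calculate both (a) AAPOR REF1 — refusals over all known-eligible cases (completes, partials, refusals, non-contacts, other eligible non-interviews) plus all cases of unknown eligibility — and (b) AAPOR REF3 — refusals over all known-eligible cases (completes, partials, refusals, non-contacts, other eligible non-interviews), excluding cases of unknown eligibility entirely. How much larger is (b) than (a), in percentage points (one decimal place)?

3.6

Top = 278
Base = 444 + 62 + 278 + 112 + 69 + 138 = 1103
REF1 = 278 / 1103 = 0.2520
Base = 444 + 62 + 278 + 112 + 69 = 965
REF3 = 278 / 965 = 0.2881
Difference = 28.81 − 25.20 = 3.61 percentage points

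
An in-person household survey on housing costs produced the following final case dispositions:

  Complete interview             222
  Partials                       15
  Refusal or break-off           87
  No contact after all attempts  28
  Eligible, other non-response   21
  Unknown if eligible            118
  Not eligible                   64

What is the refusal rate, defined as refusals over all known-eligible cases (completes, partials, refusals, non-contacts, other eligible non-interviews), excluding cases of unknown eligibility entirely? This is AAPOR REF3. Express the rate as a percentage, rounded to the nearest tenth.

Top → 87
Base → 222 + 15 + 87 + 28 + 21 = 373
REF3 = 87 / 373 = 0.2332

23.3%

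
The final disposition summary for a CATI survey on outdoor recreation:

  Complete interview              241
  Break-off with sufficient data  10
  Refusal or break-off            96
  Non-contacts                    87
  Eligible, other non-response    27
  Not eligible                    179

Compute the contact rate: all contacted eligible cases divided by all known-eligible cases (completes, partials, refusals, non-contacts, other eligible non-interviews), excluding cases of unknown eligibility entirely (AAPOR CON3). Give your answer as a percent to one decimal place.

81.1%

Numerator → 241 + 10 + 96 + 27 = 374
Base → 241 + 10 + 96 + 87 + 27 = 461
CON3 = 374 / 461 = 0.8113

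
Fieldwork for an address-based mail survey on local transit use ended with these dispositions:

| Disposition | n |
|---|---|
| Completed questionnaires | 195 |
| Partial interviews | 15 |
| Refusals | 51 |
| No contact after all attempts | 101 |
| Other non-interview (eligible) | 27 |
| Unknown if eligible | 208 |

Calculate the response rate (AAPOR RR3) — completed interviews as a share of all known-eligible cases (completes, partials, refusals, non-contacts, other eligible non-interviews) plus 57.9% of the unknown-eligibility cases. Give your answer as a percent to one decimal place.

Numerator: 195
Eligible (known): 195 + 15 + 51 + 101 + 27 = 389
e × U: 0.5790 × 208 = 120.43
Base: 389 + 120.43 = 509.43
RR3 = 195 / 509.43 = 0.3828

38.3%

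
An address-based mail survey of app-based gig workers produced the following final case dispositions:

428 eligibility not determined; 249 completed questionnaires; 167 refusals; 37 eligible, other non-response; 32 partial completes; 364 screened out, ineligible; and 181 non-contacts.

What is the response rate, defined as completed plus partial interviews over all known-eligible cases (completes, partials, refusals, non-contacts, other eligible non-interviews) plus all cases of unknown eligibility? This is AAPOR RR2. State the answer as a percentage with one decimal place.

Top → 249 + 32 = 281
Denom → 249 + 32 + 167 + 181 + 37 + 428 = 1094
RR2 = 281 / 1094 = 0.2569

25.7%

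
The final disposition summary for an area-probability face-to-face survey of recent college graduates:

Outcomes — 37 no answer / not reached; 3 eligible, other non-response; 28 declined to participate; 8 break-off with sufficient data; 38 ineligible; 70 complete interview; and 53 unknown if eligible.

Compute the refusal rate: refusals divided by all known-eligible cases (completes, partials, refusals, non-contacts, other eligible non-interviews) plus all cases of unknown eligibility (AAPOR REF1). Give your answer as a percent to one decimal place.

Top: 28
Base: 70 + 8 + 28 + 37 + 3 + 53 = 199
REF1 = 28 / 199 = 0.1407

14.1%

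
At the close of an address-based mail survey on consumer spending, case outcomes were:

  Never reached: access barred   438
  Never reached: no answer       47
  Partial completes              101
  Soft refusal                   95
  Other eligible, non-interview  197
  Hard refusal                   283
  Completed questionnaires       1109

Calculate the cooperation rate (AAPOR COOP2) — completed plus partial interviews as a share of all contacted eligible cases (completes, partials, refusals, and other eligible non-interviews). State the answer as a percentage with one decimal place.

Refusals = 283 + 95 = 378
No contact after all attempts = 47 + 438 = 485
Num = 1109 + 101 = 1210
Base = 1109 + 101 + 378 + 197 = 1785
COOP2 = 1210 / 1785 = 0.6779

67.8%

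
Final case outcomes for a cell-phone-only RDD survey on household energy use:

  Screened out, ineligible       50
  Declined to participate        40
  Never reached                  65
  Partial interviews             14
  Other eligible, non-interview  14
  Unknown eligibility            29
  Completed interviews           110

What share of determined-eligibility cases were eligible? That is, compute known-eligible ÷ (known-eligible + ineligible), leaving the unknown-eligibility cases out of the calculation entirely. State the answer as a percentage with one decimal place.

82.9%

Known eligible → 110 + 14 + 40 + 65 + 14 = 243
e = 243 / (243 + 50) = 243 / 293 = 0.8294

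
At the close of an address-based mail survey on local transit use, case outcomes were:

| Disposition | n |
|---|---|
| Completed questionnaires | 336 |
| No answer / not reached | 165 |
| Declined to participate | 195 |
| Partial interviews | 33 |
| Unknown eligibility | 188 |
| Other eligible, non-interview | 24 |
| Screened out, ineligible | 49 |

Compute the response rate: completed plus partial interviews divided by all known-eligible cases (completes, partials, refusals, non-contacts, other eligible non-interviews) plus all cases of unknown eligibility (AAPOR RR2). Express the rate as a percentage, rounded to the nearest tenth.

39.2%

Num → 336 + 33 = 369
Denom → 336 + 33 + 195 + 165 + 24 + 188 = 941
RR2 = 369 / 941 = 0.3921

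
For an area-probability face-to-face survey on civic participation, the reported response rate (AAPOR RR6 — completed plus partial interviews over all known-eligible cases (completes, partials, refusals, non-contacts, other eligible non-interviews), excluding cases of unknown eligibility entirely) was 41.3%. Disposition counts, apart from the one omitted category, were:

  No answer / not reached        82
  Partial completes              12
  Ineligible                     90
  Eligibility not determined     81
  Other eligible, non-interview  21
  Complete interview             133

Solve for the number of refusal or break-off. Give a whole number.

103

Num: 133 + 12 = 145
RR6 = 145 / D = 0.413
D = 145 / 0.413 = 351.1
Other denominator terms total 248
refusal or break-off = 351.1 − 248 ≈ 103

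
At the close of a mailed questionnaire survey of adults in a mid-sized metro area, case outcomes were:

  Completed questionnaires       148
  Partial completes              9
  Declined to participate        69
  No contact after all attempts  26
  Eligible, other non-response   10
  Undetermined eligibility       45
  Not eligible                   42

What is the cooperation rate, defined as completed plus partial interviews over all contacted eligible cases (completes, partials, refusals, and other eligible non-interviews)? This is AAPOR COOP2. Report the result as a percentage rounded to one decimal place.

Num: 148 + 9 = 157
Denom: 148 + 9 + 69 + 10 = 236
COOP2 = 157 / 236 = 0.6653

66.5%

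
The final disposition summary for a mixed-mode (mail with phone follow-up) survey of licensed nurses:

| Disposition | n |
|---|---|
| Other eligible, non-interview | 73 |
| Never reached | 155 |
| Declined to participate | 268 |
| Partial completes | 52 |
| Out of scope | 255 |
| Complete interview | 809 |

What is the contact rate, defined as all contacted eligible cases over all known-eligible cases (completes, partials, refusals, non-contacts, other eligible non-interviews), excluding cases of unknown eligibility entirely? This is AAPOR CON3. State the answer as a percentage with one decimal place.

Top: 809 + 52 + 268 + 73 = 1202
Denominator: 809 + 52 + 268 + 155 + 73 = 1357
CON3 = 1202 / 1357 = 0.8858

88.6%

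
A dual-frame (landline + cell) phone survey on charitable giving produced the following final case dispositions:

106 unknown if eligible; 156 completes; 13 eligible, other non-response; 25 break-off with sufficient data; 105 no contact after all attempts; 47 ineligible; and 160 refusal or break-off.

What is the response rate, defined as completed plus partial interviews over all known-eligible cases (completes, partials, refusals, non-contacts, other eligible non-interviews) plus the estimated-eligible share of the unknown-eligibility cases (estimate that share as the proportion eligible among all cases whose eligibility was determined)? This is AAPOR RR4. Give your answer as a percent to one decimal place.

32.6%

Top → 156 + 25 = 181
Known eligible → 156 + 25 + 160 + 105 + 13 = 459
e = 459 / (459 + 47) = 459 / 506 = 0.9071
Eligible share of unknowns → 0.9071 × 106 = 96.15
Denominator → 459 + 96.15 = 555.15
RR4 = 181 / 555.15 = 0.3260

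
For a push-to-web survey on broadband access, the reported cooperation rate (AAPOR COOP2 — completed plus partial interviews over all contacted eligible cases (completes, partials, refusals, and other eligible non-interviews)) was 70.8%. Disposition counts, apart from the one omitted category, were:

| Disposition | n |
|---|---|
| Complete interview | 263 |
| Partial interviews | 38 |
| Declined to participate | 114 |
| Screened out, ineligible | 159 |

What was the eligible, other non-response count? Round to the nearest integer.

10

Num: 263 + 38 = 301
COOP2 = 301 / D = 0.708
D = 301 / 0.708 = 425.1
Rest of base = 415
eligible, other non-response = 425.1 − 415 ≈ 10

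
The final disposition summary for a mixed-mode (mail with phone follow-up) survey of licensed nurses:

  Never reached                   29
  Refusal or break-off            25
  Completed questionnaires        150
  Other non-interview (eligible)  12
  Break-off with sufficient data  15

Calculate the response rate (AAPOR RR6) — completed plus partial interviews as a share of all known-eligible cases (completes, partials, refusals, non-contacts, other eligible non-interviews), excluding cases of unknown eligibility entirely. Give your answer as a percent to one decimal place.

Top → 150 + 15 = 165
Denom → 150 + 15 + 25 + 29 + 12 = 231
RR6 = 165 / 231 = 0.7143

71.4%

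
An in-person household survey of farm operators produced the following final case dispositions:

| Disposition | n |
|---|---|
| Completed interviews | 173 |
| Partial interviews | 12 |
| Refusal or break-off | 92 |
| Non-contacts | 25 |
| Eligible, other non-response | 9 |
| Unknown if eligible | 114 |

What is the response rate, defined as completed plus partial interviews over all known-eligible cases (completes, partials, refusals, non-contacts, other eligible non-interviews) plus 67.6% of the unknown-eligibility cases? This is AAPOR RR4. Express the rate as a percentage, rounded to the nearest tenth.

Num = 173 + 12 = 185
Determined eligible = 173 + 12 + 92 + 25 + 9 = 311
e × U = 0.6760 × 114 = 77.06
Denominator = 311 + 77.06 = 388.06
RR4 = 185 / 388.06 = 0.4767

47.7%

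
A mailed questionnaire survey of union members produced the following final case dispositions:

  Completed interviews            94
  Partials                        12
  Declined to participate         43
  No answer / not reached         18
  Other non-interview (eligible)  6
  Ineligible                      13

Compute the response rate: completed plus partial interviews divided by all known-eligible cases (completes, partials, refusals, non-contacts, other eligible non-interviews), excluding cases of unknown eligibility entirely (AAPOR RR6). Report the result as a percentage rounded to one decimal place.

Numerator → 94 + 12 = 106
Denominator → 94 + 12 + 43 + 18 + 6 = 173
RR6 = 106 / 173 = 0.6127

61.3%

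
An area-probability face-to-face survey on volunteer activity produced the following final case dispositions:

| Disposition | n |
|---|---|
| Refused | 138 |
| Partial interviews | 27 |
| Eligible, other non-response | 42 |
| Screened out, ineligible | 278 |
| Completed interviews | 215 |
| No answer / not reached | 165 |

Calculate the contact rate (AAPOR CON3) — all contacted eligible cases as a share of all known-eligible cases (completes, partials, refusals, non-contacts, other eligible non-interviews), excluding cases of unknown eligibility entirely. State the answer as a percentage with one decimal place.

Numerator = 215 + 27 + 138 + 42 = 422
Denominator = 215 + 27 + 138 + 165 + 42 = 587
CON3 = 422 / 587 = 0.7189

71.9%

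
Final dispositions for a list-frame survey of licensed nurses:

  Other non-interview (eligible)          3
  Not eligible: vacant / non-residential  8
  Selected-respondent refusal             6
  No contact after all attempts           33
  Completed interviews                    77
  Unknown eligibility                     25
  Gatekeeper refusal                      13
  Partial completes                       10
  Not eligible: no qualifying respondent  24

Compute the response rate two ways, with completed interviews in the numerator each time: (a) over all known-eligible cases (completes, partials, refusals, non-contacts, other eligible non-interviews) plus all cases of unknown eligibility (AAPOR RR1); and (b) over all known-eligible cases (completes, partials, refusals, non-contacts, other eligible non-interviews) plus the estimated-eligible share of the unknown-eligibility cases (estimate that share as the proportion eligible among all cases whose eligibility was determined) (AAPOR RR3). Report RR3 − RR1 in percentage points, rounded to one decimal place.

Refused = 13 + 6 = 19
Ineligible = 24 + 8 = 32
Top → 77
Base → 77 + 10 + 19 + 33 + 3 + 25 = 167
RR1 = 77 / 167 = 0.4611
Determined eligible → 77 + 10 + 19 + 33 + 3 = 142
e = 142 / (142 + 32) = 142 / 174 = 0.8161
e × U → 0.8161 × 25 = 20.40
Base → 142 + 20.40 = 162.40
RR3 = 77 / 162.40 = 0.4741
Difference = 47.41 − 46.11 = 1.30 percentage points

1.3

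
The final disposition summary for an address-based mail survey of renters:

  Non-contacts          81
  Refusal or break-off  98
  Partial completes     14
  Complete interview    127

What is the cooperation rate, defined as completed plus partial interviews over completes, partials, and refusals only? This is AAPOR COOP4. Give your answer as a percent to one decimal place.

Top → 127 + 14 = 141
Denominator → 127 + 14 + 98 = 239
COOP4 = 141 / 239 = 0.5900

59.0%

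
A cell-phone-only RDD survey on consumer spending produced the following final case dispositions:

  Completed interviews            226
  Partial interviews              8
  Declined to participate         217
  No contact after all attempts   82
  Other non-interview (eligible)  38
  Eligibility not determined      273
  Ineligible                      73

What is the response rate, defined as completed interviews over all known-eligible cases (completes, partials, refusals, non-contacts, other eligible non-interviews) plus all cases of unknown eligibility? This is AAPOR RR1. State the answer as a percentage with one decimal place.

26.8%

Num: 226
Base: 226 + 8 + 217 + 82 + 38 + 273 = 844
RR1 = 226 / 844 = 0.2678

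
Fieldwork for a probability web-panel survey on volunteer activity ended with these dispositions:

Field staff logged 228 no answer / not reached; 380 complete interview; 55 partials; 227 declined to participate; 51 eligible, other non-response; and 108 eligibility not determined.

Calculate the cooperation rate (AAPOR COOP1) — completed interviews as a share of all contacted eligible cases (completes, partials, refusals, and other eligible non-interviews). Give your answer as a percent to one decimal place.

53.3%

Top → 380
Denom → 380 + 55 + 227 + 51 = 713
COOP1 = 380 / 713 = 0.5330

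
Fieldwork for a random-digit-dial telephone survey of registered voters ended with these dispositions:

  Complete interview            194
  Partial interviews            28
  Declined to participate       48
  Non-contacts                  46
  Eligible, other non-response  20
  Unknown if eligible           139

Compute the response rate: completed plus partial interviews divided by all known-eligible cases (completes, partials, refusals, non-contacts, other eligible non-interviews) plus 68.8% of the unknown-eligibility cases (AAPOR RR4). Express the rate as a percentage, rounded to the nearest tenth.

51.4%

Num → 194 + 28 = 222
Known eligible → 194 + 28 + 48 + 46 + 20 = 336
e × U → 0.6880 × 139 = 95.63
Denom → 336 + 95.63 = 431.63
RR4 = 222 / 431.63 = 0.5143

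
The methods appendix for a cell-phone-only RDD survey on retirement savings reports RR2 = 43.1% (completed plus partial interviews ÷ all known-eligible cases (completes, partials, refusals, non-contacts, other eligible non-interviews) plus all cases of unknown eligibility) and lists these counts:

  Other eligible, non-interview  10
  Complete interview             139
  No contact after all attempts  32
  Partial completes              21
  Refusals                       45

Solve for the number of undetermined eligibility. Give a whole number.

124

Num: 139 + 21 = 160
RR2 = 160 / D = 0.431
D = 160 / 0.431 = 371.2
Rest of base = 247
undetermined eligibility = 371.2 − 247 ≈ 124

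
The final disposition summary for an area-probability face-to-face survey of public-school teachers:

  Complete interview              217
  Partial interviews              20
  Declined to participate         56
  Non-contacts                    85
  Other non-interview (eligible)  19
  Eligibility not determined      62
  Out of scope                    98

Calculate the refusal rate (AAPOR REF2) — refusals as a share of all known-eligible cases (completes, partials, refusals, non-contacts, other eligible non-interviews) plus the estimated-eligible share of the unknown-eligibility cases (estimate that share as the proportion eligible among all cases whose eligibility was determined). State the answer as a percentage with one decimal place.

Top = 56
Eligible (known) = 217 + 20 + 56 + 85 + 19 = 397
e = 397 / (397 + 98) = 397 / 495 = 0.8020
Eligible share of unknowns = 0.8020 × 62 = 49.72
Base = 397 + 49.72 = 446.72
REF2 = 56 / 446.72 = 0.1254

12.5%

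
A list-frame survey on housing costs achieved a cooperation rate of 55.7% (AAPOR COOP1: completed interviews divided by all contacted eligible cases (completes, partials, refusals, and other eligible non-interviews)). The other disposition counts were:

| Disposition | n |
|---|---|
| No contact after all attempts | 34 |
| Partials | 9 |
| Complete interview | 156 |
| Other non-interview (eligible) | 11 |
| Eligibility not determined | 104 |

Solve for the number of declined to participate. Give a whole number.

104

COOP1 = 156 / D = 0.557
D = 156 / 0.557 = 280.1
Other denominator terms total 176
declined to participate = 280.1 − 176 ≈ 104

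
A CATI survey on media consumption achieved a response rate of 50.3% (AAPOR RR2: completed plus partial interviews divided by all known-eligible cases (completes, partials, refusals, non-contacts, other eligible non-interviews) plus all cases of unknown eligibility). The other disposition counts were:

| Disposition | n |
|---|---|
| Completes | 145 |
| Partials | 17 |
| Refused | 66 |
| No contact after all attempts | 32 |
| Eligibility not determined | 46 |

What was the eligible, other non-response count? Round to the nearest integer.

Num: 145 + 17 = 162
RR2 = 162 / D = 0.503
D = 162 / 0.503 = 322.1
Remaining denominator categories sum to 306
eligible, other non-response = 322.1 − 306 ≈ 16

16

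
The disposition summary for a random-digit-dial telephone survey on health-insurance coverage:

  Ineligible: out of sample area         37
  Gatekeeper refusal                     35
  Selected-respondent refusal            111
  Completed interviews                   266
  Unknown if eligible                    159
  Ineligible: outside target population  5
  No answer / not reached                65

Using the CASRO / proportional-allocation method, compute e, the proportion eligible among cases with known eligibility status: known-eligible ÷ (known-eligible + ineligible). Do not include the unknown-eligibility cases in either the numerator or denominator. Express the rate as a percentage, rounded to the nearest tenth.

91.9%

Refusal or break-off = 35 + 111 = 146
Screened out, ineligible = 5 + 37 = 42
Eligible (known) = 266 + 146 + 65 = 477
e = 477 / (477 + 42) = 477 / 519 = 0.9191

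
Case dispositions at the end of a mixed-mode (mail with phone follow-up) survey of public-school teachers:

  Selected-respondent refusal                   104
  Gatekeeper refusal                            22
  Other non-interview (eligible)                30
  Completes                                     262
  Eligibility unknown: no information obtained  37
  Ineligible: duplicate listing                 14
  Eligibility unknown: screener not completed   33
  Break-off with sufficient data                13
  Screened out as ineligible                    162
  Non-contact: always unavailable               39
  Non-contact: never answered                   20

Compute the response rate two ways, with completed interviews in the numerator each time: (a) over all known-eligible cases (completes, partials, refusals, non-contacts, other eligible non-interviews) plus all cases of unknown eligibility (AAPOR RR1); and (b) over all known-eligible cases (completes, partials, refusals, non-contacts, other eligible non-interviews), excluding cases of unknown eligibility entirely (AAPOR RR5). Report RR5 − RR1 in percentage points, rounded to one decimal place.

6.7

Refusals = 22 + 104 = 126
Non-contacts = 20 + 39 = 59
Eligibility not determined = 33 + 37 = 70
Not eligible = 162 + 14 = 176
Num: 262
Denominator: 262 + 13 + 126 + 59 + 30 + 70 = 560
RR1 = 262 / 560 = 0.4679
Denominator: 262 + 13 + 126 + 59 + 30 = 490
RR5 = 262 / 490 = 0.5347
Difference = 53.47 − 46.79 = 6.68 percentage points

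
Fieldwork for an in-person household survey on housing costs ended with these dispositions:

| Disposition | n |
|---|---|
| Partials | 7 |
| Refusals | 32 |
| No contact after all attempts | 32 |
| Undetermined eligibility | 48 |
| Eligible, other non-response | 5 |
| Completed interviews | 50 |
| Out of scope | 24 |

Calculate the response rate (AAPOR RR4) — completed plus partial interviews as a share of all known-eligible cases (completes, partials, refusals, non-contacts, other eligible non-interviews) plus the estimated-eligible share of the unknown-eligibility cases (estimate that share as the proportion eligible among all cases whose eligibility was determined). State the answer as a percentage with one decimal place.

34.3%

Num: 50 + 7 = 57
Eligible (known): 50 + 7 + 32 + 32 + 5 = 126
e = 126 / (126 + 24) = 126 / 150 = 0.8400
Estimated eligible among unknowns: 0.8400 × 48 = 40.32
Denom: 126 + 40.32 = 166.32
RR4 = 57 / 166.32 = 0.3427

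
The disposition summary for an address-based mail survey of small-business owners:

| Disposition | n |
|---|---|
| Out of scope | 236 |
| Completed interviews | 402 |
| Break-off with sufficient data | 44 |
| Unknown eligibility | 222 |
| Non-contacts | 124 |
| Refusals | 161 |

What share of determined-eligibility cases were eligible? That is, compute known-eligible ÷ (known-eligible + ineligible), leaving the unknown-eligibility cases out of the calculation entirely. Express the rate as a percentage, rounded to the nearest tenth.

Eligible (known): 402 + 44 + 161 + 124 = 731
e = 731 / (731 + 236) = 731 / 967 = 0.7559

75.6%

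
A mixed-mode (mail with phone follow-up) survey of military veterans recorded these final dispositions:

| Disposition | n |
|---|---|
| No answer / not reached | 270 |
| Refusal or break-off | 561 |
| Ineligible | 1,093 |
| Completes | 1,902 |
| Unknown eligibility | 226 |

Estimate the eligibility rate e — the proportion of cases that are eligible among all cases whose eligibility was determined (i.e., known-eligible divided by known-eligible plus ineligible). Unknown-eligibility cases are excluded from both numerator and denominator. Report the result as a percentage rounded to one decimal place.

71.4%

Eligible (known) → 1902 + 561 + 270 = 2733
e = 2733 / (2733 + 1093) = 2733 / 3826 = 0.7143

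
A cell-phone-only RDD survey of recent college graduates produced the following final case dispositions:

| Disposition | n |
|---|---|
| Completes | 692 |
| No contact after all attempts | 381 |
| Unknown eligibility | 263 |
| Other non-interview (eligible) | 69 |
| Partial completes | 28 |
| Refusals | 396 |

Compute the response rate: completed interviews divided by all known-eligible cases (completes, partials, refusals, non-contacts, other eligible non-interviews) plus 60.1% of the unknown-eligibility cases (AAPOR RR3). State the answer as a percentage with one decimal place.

Num: 692
Eligible (known): 692 + 28 + 396 + 381 + 69 = 1566
Eligible share of unknowns: 0.6010 × 263 = 158.06
Denom: 1566 + 158.06 = 1724.06
RR3 = 692 / 1724.06 = 0.4014

40.1%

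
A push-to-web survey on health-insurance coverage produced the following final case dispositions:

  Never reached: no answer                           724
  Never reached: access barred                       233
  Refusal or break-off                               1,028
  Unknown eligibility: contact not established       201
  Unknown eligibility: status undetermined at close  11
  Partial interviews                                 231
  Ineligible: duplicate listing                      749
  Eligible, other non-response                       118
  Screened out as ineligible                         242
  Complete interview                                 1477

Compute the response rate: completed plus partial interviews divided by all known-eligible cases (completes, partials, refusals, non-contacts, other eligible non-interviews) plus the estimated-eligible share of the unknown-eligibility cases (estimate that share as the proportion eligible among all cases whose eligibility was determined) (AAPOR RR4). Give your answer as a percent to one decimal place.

No contact after all attempts = 724 + 233 = 957
Eligibility not determined = 201 + 11 = 212
Ineligible = 242 + 749 = 991
Num → 1477 + 231 = 1708
Determined eligible → 1477 + 231 + 1028 + 957 + 118 = 3811
e = 3811 / (3811 + 991) = 3811 / 4802 = 0.7936
Estimated eligible among unknowns → 0.7936 × 212 = 168.24
Denominator → 3811 + 168.24 = 3979.24
RR4 = 1708 / 3979.24 = 0.4292

42.9%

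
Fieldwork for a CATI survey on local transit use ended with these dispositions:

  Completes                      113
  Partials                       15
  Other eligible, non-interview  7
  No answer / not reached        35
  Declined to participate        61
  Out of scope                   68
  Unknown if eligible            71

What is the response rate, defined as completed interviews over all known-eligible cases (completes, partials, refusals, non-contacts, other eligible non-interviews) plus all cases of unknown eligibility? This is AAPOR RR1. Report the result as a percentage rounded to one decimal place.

37.4%

Num = 113
Denom = 113 + 15 + 61 + 35 + 7 + 71 = 302
RR1 = 113 / 302 = 0.3742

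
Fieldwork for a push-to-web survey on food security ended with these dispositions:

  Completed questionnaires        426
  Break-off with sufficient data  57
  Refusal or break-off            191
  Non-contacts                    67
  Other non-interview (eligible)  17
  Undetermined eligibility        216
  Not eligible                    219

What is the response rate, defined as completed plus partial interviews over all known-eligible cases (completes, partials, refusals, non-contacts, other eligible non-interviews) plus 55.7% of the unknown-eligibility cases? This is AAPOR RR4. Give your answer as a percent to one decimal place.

55.0%

Top: 426 + 57 = 483
Known eligible: 426 + 57 + 191 + 67 + 17 = 758
Estimated eligible among unknowns: 0.5570 × 216 = 120.31
Denom: 758 + 120.31 = 878.31
RR4 = 483 / 878.31 = 0.5499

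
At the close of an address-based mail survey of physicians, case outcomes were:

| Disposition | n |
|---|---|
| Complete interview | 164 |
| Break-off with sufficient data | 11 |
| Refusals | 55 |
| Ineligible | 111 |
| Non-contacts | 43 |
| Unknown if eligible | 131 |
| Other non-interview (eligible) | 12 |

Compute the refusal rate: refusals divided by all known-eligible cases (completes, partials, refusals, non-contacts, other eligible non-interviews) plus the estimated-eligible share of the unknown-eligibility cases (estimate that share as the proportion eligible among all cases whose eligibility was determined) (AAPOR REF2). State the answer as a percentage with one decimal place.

14.5%

Numerator: 55
Determined eligible: 164 + 11 + 55 + 43 + 12 = 285
e = 285 / (285 + 111) = 285 / 396 = 0.7197
Estimated eligible among unknowns: 0.7197 × 131 = 94.28
Denominator: 285 + 94.28 = 379.28
REF2 = 55 / 379.28 = 0.1450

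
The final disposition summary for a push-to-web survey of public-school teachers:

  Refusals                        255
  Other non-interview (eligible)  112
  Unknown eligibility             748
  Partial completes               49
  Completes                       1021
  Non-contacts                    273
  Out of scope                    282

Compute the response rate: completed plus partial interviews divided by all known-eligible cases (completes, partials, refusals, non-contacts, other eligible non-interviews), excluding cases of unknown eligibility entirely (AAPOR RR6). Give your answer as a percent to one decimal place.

Num = 1021 + 49 = 1070
Denom = 1021 + 49 + 255 + 273 + 112 = 1710
RR6 = 1070 / 1710 = 0.6257

62.6%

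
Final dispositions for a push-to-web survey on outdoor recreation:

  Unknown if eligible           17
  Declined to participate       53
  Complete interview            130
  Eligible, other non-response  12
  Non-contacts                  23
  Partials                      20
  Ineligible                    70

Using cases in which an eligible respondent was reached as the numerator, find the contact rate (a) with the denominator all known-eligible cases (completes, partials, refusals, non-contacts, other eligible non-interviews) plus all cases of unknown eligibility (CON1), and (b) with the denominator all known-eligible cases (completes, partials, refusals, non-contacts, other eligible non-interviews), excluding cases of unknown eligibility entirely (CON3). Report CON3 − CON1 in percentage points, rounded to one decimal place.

6.0

Top: 130 + 20 + 53 + 12 = 215
Denom: 130 + 20 + 53 + 23 + 12 + 17 = 255
CON1 = 215 / 255 = 0.8431
Denom: 130 + 20 + 53 + 23 + 12 = 238
CON3 = 215 / 238 = 0.9034
Difference = 90.34 − 84.31 = 6.03 percentage points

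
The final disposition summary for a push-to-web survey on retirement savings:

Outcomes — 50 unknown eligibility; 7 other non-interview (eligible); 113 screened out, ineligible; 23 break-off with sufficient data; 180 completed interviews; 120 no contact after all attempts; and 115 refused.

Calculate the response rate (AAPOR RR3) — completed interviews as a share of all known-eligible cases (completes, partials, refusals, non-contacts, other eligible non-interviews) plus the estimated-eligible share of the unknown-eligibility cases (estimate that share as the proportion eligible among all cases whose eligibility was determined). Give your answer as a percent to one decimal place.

37.1%

Num = 180
Known eligible = 180 + 23 + 115 + 120 + 7 = 445
e = 445 / (445 + 113) = 445 / 558 = 0.7975
Estimated eligible among unknowns = 0.7975 × 50 = 39.88
Denom = 445 + 39.88 = 484.88
RR3 = 180 / 484.88 = 0.3712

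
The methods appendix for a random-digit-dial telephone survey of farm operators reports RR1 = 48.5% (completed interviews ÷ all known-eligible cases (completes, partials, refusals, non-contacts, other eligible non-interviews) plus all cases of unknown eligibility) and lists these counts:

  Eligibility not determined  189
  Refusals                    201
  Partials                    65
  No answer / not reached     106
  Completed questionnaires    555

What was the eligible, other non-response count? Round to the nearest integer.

28

RR1 = 555 / D = 0.485
D = 555 / 0.485 = 1144.3
Remaining denominator categories sum to 1116
eligible, other non-response = 1144.3 − 1116 ≈ 28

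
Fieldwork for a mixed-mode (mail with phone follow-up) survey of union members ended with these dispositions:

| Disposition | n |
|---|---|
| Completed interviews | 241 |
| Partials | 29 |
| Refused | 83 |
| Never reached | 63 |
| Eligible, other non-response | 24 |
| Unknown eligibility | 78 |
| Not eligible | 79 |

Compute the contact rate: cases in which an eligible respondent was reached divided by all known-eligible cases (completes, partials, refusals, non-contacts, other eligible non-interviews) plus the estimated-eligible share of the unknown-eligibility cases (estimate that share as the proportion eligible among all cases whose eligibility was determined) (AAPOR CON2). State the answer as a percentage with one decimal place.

Top = 241 + 29 + 83 + 24 = 377
Eligible (known) = 241 + 29 + 83 + 63 + 24 = 440
e = 440 / (440 + 79) = 440 / 519 = 0.8478
e × U = 0.8478 × 78 = 66.13
Base = 440 + 66.13 = 506.13
CON2 = 377 / 506.13 = 0.7449

74.5%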